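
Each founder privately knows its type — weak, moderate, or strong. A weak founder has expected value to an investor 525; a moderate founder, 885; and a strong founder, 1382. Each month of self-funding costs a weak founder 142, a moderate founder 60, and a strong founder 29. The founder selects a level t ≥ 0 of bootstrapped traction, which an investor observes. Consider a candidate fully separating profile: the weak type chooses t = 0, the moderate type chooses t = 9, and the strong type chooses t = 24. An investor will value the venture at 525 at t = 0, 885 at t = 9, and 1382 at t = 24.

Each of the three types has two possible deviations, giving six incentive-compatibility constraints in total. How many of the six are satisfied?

5

Moderate (own payoff 885 − 60×9 = 345): to t=0 gives 525 → profitable ✗; to t=24 gives 1382 − 60×24 = -58 → no gain ✓.
Strong (own payoff 1382 − 29×24 = 686): to t=0 gives 525 → no gain ✓; to t=9 gives 885 − 29×9 = 624 → no gain ✓.
Weak (own payoff 525): to t=9 gives 885 − 142×9 = -393 → no gain ✓; to t=24 gives 1382 − 142×24 = -2026 → no gain ✓.
5 of the 6 constraints hold; not an equilibrium.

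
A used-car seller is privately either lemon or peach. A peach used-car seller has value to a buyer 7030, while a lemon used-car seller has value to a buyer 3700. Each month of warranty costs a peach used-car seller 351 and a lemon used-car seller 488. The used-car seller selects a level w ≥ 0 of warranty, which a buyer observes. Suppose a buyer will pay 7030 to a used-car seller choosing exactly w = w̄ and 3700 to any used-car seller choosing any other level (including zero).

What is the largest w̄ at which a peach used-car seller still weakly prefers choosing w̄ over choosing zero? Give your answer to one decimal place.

9.5

Choosing w̄ yields the peach type 7030 − 351·w̄; choosing zero yields 3700.
The peach type is indifferent at 7030 − 351·w̄ = 3700, i.e. w̄ = (7030 − 3700) / 351 ≈ 9.5.
For any w̄ above 9.5 the peach type would rather pool at zero, so separation collapses.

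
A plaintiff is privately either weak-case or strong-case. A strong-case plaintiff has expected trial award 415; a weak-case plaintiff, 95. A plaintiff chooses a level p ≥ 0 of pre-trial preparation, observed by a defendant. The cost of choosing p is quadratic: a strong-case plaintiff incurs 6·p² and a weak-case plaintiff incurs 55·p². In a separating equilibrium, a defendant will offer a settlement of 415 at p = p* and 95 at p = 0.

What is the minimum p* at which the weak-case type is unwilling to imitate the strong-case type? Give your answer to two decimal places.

2.41

The weak-case type at p = 0 receives 95; imitating at p* yields 415 − 55·p*².
Indifference: 95 = 415 − 55·p*², so p*² = (415 − 95) / 55 ≈ 5.8182.
p* = √5.8182 ≈ 2.41.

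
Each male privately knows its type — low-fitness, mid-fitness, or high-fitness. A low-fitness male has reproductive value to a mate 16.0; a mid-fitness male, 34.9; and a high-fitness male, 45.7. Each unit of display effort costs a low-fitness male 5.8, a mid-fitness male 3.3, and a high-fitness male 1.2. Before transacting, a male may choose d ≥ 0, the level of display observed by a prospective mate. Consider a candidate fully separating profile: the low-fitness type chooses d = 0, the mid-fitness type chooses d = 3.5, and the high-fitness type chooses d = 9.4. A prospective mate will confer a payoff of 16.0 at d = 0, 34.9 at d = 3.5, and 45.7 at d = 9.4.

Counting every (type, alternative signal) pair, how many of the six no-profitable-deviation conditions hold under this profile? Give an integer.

Low-fitness (own payoff 16.0): to d=3.5 gives 34.9 − 5.8×3.5 = 14.6 → no gain ✓; to d=9.4 gives 45.7 − 5.8×9.4 = -8.82 → no gain ✓.
High-fitness (own payoff 45.7 − 1.2×9.4 = 34.42): to d=0 gives 16.0 → no gain ✓; to d=3.5 gives 34.9 − 1.2×3.5 = 30.7 → no gain ✓.
Mid-fitness (own payoff 34.9 − 3.3×3.5 = 23.35): to d=0 gives 16.0 → no gain ✓; to d=9.4 gives 45.7 − 3.3×9.4 = 14.68 → no gain ✓.
6 of the 6 constraints hold; this profile is a separating equilibrium.

6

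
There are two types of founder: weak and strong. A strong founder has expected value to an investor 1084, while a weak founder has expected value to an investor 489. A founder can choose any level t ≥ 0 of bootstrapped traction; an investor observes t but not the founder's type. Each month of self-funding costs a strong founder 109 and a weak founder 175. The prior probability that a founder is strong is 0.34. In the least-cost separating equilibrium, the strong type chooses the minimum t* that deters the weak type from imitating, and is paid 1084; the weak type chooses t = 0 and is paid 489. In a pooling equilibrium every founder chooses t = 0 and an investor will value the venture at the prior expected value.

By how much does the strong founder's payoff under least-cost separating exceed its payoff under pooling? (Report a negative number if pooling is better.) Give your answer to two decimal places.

22.10

Least-cost separating signal: t* solves 489 = 1084 − 175·t*, so t* = (1084 − 489)/175 = 3.4.
Strong type's separating payoff: 1084 − 109 × t* = 1084 − 109 × (1084 − 489)/175 = 1084 − 64855/175 = 713.4.
Pooling payoff: 0.34 × 1084 + 0.66 × 489 = 691.3.
Difference: 713.4 − 691.3 = 22.10.
The strong type prefers to separate.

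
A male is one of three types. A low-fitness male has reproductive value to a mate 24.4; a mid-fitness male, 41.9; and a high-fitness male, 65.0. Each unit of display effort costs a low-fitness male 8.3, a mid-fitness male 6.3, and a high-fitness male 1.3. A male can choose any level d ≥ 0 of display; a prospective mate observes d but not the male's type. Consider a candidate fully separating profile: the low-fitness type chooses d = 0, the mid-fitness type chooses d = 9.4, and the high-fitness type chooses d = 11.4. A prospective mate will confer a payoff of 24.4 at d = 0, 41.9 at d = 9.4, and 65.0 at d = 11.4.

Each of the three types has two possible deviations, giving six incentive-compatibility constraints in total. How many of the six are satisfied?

4

High-fitness (own payoff 65.0 − 1.3×11.4 = 50.18): to d=0 gives 24.4 → no gain ✓; to d=9.4 gives 41.9 − 1.3×9.4 = 29.68 → no gain ✓.
Mid-fitness (own payoff 41.9 − 6.3×9.4 = -17.32): to d=0 gives 24.4 → profitable ✗; to d=11.4 gives 65.0 − 6.3×11.4 = -6.82 → profitable ✗.
Low-fitness (own payoff 24.4): to d=9.4 gives 41.9 − 8.3×9.4 = -36.12 → no gain ✓; to d=11.4 gives 65.0 − 8.3×11.4 = -29.62 → no gain ✓.
4 of the 6 constraints hold; not an equilibrium.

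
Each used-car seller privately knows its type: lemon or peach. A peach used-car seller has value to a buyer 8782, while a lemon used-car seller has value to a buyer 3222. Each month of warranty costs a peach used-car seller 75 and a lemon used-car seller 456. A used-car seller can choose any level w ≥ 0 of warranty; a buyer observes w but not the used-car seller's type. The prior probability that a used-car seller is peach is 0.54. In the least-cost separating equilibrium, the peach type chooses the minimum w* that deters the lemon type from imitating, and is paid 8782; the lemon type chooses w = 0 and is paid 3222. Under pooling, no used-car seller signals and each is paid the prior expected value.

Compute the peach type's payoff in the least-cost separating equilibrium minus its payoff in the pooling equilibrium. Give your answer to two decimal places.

1643.13

Least-cost separating signal: w* solves 3222 = 8782 − 456·w*, so w* = (8782 − 3222)/456 ≈ 12.1930.
Peach type's separating payoff: 8782 − 75 × w* = 8782 − 75 × (8782 − 3222)/456 = 8782 − 417000/456 ≈ 7867.5263.
Pooling payoff: 0.54 × 8782 + 0.46 × 3222 = 6224.4.
Difference: 7867.5263 − 6224.4 = 1643.1263, i.e. 1643.13 to two decimal places.
The peach type prefers to separate.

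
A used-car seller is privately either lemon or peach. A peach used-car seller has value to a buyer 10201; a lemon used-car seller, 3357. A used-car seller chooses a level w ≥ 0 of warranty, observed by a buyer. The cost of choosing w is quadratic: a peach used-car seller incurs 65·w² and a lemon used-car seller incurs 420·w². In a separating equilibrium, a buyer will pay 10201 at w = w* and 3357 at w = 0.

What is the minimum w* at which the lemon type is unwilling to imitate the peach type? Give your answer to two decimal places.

4.04

The lemon type at w = 0 receives 3357; imitating at w* yields 10201 − 420·w*².
Indifference: 3357 = 10201 − 420·w*², so w*² = (10201 − 3357) / 420 ≈ 16.2952.
w* = √16.2952 ≈ 4.04.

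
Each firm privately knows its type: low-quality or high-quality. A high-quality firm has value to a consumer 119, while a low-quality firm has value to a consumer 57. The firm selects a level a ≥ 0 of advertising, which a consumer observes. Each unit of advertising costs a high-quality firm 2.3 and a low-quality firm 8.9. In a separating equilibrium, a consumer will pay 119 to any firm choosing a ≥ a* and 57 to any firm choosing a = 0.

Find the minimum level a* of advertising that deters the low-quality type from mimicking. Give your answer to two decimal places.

6.97

A low-quality firm choosing a = 0 receives 57.
Imitating at a* instead would pay 119 at cost 8.9·a*, netting 119 − 8.9·a*.
Indifference: 57 = 119 − 8.9·a*, so a* = (119 − 57) / 8.9 ≈ 6.97.
At a* the low-quality type's incentive constraint just binds; the high-quality type strictly prefers a* since its per-unit cost is lower.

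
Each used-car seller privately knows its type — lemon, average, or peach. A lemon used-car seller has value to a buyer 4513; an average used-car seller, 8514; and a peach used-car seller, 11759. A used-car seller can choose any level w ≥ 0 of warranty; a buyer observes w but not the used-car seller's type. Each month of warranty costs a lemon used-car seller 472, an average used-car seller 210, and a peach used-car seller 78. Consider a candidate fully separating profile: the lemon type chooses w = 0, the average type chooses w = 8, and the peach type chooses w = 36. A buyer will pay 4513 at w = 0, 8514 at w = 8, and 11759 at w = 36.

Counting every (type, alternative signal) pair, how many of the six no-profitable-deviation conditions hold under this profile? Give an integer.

5

Lemon (own payoff 4513): to w=8 gives 8514 − 472×8 = 4738 → profitable ✗; to w=36 gives 11759 − 472×36 = -5233 → no gain ✓.
Average (own payoff 8514 − 210×8 = 6834): to w=0 gives 4513 → no gain ✓; to w=36 gives 11759 − 210×36 = 4199 → no gain ✓.
Peach (own payoff 11759 − 78×36 = 8951): to w=0 gives 4513 → no gain ✓; to w=8 gives 8514 − 78×8 = 7890 → no gain ✓.
5 of the 6 constraints hold; not an equilibrium.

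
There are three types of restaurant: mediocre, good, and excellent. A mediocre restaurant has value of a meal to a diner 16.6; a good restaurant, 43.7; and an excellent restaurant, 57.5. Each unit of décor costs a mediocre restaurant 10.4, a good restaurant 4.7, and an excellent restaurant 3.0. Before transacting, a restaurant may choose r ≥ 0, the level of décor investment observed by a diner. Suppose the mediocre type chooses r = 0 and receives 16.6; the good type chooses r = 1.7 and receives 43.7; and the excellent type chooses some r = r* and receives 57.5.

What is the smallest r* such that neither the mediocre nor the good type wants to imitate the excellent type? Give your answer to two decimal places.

4.64

Mediocre type (on-path payoff 16.6) won't mimic when 16.6 ≥ 57.5 − 10.4·r*, i.e. r* ≥ 3.93.
Good type (on-path payoff 43.7 − 4.7×1.7 = 35.71) won't mimic when 35.71 ≥ 57.5 − 4.7·r*, i.e. r* ≥ 4.64.
Both must hold, so r* = max(3.93, 4.64) = 4.64. The good type's constraint binds.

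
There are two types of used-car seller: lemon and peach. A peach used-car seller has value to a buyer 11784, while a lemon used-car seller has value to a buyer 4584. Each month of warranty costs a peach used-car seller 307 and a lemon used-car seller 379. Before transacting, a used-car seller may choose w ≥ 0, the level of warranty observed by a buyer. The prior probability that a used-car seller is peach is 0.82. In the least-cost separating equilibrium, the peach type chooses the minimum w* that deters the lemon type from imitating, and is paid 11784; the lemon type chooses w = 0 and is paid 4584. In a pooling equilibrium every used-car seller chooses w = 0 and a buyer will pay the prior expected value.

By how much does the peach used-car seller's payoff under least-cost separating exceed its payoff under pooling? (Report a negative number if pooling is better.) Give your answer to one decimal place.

-4536.2

Least-cost separating signal: w* solves 4584 = 11784 − 379·w*, so w* = (11784 − 4584)/379 ≈ 18.9974.
Peach type's separating payoff: 11784 − 307 × w* = 11784 − 307 × (11784 − 4584)/379 = 11784 − 2210400/379 ≈ 5951.810.
Pooling payoff: 0.82 × 11784 + 0.18 × 4584 = 10488.
Difference: 5951.810 − 10488 = -4536.19, i.e. -4536.2 to one decimal place.
The peach type would prefer the pooling outcome.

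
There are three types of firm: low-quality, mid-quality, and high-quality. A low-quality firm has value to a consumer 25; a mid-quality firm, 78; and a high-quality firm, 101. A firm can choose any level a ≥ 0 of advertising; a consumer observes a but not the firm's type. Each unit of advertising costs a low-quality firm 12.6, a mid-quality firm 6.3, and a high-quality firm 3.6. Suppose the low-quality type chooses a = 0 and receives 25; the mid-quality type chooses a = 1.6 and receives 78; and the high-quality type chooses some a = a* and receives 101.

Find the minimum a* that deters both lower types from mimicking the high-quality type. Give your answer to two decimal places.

6.03

Low-quality type (on-path payoff 25) won't mimic when 25 ≥ 101 − 12.6·a*, i.e. a* ≥ 6.03.
Mid-quality type (on-path payoff 78 − 6.3×1.6 = 67.92) won't mimic when 67.92 ≥ 101 − 6.3·a*, i.e. a* ≥ 5.25.
Both must hold, so a* = max(6.03, 5.25) = 6.03. The low-quality type's constraint binds.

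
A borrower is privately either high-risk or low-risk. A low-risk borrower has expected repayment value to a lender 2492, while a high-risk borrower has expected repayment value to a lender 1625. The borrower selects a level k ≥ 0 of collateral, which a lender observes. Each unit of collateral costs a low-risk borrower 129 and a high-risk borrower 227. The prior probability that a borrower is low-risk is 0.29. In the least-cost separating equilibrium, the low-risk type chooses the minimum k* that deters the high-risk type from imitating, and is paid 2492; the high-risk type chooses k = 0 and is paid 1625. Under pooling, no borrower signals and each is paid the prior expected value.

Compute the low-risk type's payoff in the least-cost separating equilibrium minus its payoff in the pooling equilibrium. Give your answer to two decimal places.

Least-cost separating signal: k* solves 1625 = 2492 − 227·k*, so k* = (2492 − 1625)/227 ≈ 3.8194.
Low-risk type's separating payoff: 2492 − 129 × k* = 2492 − 129 × (2492 − 1625)/227 = 2492 − 111843/227 ≈ 1999.2996.
Pooling payoff: 0.29 × 2492 + 0.71 × 1625 = 1876.43.
Difference: 1999.2996 − 1876.43 = 122.8696, i.e. 122.87 to two decimal places.
The low-risk type prefers to separate.

122.87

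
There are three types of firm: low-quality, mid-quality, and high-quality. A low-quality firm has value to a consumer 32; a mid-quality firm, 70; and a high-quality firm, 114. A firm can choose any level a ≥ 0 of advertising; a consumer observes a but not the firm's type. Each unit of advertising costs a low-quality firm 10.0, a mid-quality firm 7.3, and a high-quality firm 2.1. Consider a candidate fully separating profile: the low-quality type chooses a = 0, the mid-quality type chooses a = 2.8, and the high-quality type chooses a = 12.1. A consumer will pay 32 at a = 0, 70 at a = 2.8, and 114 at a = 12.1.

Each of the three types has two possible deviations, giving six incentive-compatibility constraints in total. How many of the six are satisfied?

High-quality (own payoff 114 − 2.1×12.1 = 88.59): to a=0 gives 32 → no gain ✓; to a=2.8 gives 70 − 2.1×2.8 = 64.12 → no gain ✓.
Mid-quality (own payoff 70 − 7.3×2.8 = 49.56): to a=0 gives 32 → no gain ✓; to a=12.1 gives 114 − 7.3×12.1 = 25.67 → no gain ✓.
Low-quality (own payoff 32): to a=2.8 gives 70 − 10.0×2.8 = 42 → profitable ✗; to a=12.1 gives 114 − 10.0×12.1 = -7 → no gain ✓.
5 of the 6 constraints hold; not an equilibrium.

5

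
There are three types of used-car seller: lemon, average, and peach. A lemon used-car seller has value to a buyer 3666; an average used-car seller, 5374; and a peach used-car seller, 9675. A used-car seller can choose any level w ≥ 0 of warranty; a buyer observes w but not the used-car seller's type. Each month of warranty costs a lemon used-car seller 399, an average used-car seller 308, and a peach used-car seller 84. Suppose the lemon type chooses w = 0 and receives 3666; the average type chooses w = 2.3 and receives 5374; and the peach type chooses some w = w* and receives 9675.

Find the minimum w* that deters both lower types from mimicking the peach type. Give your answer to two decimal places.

16.26

Average type (on-path payoff 5374 − 308×2.3 = 4665.6) won't mimic when 4665.6 ≥ 9675 − 308·w*, i.e. w* ≥ 16.26.
Lemon type (on-path payoff 3666) won't mimic when 3666 ≥ 9675 − 399·w*, i.e. w* ≥ 15.06.
Both must hold, so w* = max(15.06, 16.26) = 16.26. The average type's constraint binds.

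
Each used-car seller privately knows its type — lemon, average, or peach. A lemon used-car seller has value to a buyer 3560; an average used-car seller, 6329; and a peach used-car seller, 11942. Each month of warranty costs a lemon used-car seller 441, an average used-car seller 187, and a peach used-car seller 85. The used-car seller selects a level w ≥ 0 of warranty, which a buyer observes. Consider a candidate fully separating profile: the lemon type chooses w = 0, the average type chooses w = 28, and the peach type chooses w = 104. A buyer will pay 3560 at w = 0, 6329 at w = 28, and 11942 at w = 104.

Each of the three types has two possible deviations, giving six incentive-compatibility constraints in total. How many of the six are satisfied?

Lemon (own payoff 3560): to w=28 gives 6329 − 441×28 = -6019 → no gain ✓; to w=104 gives 11942 − 441×104 = -33922 → no gain ✓.
Average (own payoff 6329 − 187×28 = 1093): to w=0 gives 3560 → profitable ✗; to w=104 gives 11942 − 187×104 = -7506 → no gain ✓.
Peach (own payoff 11942 − 85×104 = 3102): to w=0 gives 3560 → profitable ✗; to w=28 gives 6329 − 85×28 = 3949 → profitable ✗.
3 of the 6 constraints hold; not an equilibrium.

3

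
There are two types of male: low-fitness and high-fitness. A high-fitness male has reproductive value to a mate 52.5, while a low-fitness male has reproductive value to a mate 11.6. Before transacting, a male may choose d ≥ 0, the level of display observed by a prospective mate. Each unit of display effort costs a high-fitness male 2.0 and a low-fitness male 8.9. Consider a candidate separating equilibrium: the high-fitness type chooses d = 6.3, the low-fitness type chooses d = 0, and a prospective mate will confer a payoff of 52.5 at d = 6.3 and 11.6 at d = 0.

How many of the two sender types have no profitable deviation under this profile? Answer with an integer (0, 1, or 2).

Low-fitness type: stay at 0 → 11.6; mimic → 52.5 − 8.9 × 6.3 = -3.57. IC holds (11.6 ≥ -3.57).
High-fitness type: signal → 52.5 − 2.0 × 6.3 = 39.9; deviate to 0 → 11.6. IC holds (39.9 ≥ 11.6).
2 of 2 constraints hold, so this is a separating equilibrium.

2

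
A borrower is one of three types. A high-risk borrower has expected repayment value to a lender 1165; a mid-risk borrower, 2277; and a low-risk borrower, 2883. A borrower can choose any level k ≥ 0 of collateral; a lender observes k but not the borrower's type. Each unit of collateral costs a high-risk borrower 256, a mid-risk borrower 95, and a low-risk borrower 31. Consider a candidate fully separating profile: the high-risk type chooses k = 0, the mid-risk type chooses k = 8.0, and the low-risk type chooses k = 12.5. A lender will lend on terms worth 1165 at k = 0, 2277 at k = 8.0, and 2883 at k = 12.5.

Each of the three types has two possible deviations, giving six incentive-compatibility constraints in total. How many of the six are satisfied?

5

Low-risk (own payoff 2883 − 31×12.5 = 2495.5): to k=0 gives 1165 → no gain ✓; to k=8.0 gives 2277 − 31×8.0 = 2029 → no gain ✓.
Mid-risk (own payoff 2277 − 95×8.0 = 1517): to k=0 gives 1165 → no gain ✓; to k=12.5 gives 2883 − 95×12.5 = 1695.5 → profitable ✗.
High-risk (own payoff 1165): to k=8.0 gives 2277 − 256×8.0 = 229 → no gain ✓; to k=12.5 gives 2883 − 256×12.5 = -317 → no gain ✓.
5 of the 6 constraints hold; not an equilibrium.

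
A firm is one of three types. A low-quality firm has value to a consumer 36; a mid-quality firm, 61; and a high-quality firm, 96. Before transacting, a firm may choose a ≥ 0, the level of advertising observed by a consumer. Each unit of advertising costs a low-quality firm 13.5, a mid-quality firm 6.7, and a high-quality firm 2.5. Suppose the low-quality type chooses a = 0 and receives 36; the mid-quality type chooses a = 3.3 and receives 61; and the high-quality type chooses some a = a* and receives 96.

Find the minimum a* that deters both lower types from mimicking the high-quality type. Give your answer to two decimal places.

Mid-quality type (on-path payoff 61 − 6.7×3.3 = 38.89) won't mimic when 38.89 ≥ 96 − 6.7·a*, i.e. a* ≥ 8.52.
Low-quality type (on-path payoff 36) won't mimic when 36 ≥ 96 − 13.5·a*, i.e. a* ≥ 4.44.
Both must hold, so a* = max(4.44, 8.52) = 8.52. The mid-quality type's constraint binds.

8.52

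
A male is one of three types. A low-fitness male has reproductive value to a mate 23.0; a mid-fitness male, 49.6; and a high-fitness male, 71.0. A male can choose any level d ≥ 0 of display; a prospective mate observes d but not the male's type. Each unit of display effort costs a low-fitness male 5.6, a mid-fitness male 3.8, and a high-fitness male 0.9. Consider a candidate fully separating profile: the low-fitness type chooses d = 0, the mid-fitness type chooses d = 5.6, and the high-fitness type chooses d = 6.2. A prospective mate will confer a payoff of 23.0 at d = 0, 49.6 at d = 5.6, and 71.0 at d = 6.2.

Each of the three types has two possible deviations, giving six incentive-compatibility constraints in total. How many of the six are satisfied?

4

High-fitness (own payoff 71.0 − 0.9×6.2 = 65.42): to d=0 gives 23.0 → no gain ✓; to d=5.6 gives 49.6 − 0.9×5.6 = 44.56 → no gain ✓.
Low-fitness (own payoff 23.0): to d=5.6 gives 49.6 − 5.6×5.6 = 18.24 → no gain ✓; to d=6.2 gives 71.0 − 5.6×6.2 = 36.28 → profitable ✗.
Mid-fitness (own payoff 49.6 − 3.8×5.6 = 28.32): to d=0 gives 23.0 → no gain ✓; to d=6.2 gives 71.0 − 3.8×6.2 = 47.44 → profitable ✗.
4 of the 6 constraints hold; not an equilibrium.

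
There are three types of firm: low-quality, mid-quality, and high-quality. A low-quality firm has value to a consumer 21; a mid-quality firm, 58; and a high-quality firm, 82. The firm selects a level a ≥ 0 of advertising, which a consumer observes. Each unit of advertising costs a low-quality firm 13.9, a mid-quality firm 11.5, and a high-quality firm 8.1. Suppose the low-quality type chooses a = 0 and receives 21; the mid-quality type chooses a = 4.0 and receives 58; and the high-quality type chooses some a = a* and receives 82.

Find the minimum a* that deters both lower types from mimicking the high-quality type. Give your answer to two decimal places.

Low-quality type (on-path payoff 21) won't mimic when 21 ≥ 82 − 13.9·a*, i.e. a* ≥ 4.39.
Mid-quality type (on-path payoff 58 − 11.5×4.0 = 12) won't mimic when 12 ≥ 82 − 11.5·a*, i.e. a* ≥ 6.09.
Both must hold, so a* = max(4.39, 6.09) = 6.09. The mid-quality type's constraint binds.

6.09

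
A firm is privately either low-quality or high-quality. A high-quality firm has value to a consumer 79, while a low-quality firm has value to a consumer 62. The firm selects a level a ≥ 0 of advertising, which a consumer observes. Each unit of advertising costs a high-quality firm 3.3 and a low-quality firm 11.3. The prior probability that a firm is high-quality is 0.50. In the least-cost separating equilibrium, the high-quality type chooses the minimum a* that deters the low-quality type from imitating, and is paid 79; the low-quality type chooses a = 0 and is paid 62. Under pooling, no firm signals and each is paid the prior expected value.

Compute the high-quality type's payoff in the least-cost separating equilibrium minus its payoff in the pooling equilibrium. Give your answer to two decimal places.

Least-cost separating signal: a* solves 62 = 79 − 11.3·a*, so a* = (79 − 62)/11.3 ≈ 1.5044.
High-quality type's separating payoff: 79 − 3.3 × a* = 79 − 3.3 × (79 − 62)/11.3 = 79 − 56.1/11.3 ≈ 74.0354.
Pooling payoff: 0.50 × 79 + 0.50 × 62 = 70.5.
Difference: 74.0354 − 70.5 = 3.5354, i.e. 3.54 to two decimal places.
The high-quality type prefers to separate.

3.54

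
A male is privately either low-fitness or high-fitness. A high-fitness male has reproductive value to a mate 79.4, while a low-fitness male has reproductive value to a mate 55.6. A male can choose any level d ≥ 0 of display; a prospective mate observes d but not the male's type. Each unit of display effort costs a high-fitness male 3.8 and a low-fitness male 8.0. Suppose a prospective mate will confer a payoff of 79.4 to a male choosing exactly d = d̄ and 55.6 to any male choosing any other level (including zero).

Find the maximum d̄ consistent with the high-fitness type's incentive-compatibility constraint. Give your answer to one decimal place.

6.3

Choosing d̄ yields the high-fitness type 79.4 − 3.8·d̄; choosing zero yields 55.6.
The high-fitness type is indifferent at 79.4 − 3.8·d̄ = 55.6, i.e. d̄ = (79.4 − 55.6) / 3.8 ≈ 6.3.
For any d̄ above 6.3 the high-fitness type would rather pool at zero, so separation collapses.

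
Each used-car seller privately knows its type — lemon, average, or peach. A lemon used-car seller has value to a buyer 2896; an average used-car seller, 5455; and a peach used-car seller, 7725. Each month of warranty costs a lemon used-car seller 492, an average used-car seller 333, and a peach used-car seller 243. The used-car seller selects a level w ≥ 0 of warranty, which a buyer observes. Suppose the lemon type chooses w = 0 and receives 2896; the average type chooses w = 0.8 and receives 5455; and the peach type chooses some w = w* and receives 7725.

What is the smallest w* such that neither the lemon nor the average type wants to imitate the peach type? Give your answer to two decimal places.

Average type (on-path payoff 5455 − 333×0.8 = 5188.6) won't mimic when 5188.6 ≥ 7725 − 333·w*, i.e. w* ≥ 7.62.
Lemon type (on-path payoff 2896) won't mimic when 2896 ≥ 7725 − 492·w*, i.e. w* ≥ 9.82.
Both must hold, so w* = max(9.82, 7.62) = 9.82. The lemon type's constraint binds.

9.82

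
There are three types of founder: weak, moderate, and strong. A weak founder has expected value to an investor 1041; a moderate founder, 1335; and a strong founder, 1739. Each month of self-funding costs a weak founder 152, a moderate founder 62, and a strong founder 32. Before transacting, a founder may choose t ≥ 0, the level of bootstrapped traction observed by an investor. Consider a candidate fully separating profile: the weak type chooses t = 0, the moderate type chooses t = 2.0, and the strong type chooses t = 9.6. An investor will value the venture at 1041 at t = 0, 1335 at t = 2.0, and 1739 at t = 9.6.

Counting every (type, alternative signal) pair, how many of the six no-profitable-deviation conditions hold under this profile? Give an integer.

Weak (own payoff 1041): to t=2.0 gives 1335 − 152×2.0 = 1031 → no gain ✓; to t=9.6 gives 1739 − 152×9.6 = 279.8 → no gain ✓.
Strong (own payoff 1739 − 32×9.6 = 1431.8): to t=0 gives 1041 → no gain ✓; to t=2.0 gives 1335 − 32×2.0 = 1271 → no gain ✓.
Moderate (own payoff 1335 − 62×2.0 = 1211): to t=0 gives 1041 → no gain ✓; to t=9.6 gives 1739 − 62×9.6 = 1143.8 → no gain ✓.
6 of the 6 constraints hold; this profile is a separating equilibrium.

6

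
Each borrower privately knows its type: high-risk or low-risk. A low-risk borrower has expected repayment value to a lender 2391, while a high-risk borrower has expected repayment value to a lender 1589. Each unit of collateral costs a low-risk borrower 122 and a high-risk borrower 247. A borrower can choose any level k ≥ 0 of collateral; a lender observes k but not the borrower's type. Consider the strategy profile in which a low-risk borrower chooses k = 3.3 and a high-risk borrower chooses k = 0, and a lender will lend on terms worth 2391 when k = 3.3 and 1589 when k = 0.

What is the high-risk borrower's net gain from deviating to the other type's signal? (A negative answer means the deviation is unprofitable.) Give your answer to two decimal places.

Playing k = 0 the high-risk borrower receives 1589.
Deviating to k = 3.3 brings payment 2391 at cost 247 × 3.3 = 815.1, netting 1575.9.
Gain from deviating: 1575.9 − 1589 = -13.10.
The gain is negative, so the high-risk type's incentive-compatibility constraint is satisfied.

-13.10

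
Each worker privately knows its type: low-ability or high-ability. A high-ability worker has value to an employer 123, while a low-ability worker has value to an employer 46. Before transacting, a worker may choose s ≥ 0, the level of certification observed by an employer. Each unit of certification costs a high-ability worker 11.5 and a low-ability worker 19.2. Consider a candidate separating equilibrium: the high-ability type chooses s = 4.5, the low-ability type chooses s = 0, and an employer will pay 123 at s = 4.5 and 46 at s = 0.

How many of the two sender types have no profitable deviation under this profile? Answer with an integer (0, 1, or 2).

2

Low-ability type: stay at 0 → 46; mimic → 123 − 19.2 × 4.5 = 36.6. IC holds (46 ≥ 36.6).
High-ability type: signal → 123 − 11.5 × 4.5 = 71.25; deviate to 0 → 46. IC holds (71.25 ≥ 46).
2 of 2 constraints hold, so this is a separating equilibrium.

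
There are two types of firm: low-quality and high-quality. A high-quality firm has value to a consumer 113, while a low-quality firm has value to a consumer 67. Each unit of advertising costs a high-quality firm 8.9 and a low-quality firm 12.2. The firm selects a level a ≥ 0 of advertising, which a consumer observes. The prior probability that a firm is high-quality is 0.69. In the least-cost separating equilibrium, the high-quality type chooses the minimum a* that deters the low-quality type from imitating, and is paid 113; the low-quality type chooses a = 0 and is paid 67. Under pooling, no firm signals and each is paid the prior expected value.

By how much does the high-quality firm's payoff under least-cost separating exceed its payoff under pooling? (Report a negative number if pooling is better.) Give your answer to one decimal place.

Least-cost separating signal: a* solves 67 = 113 − 12.2·a*, so a* = (113 − 67)/12.2 ≈ 3.7705.
High-quality type's separating payoff: 113 − 8.9 × a* = 113 − 8.9 × (113 − 67)/12.2 = 113 − 409.4/12.2 ≈ 79.443.
Pooling payoff: 0.69 × 113 + 0.31 × 67 = 98.74.
Difference: 79.443 − 98.74 = -19.297, i.e. -19.3 to one decimal place.
The high-quality type would prefer the pooling outcome.

-19.3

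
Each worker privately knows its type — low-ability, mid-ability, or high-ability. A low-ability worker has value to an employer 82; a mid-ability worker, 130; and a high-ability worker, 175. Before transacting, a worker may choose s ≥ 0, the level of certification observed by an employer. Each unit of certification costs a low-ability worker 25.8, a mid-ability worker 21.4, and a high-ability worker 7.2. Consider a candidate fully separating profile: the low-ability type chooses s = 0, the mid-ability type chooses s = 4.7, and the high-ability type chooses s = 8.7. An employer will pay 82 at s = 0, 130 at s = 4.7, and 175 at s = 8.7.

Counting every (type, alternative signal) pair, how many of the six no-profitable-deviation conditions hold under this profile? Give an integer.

5

Low-ability (own payoff 82): to s=4.7 gives 130 − 25.8×4.7 = 8.74 → no gain ✓; to s=8.7 gives 175 − 25.8×8.7 = -49.46 → no gain ✓.
Mid-ability (own payoff 130 − 21.4×4.7 = 29.42): to s=0 gives 82 → profitable ✗; to s=8.7 gives 175 − 21.4×8.7 = -11.18 → no gain ✓.
High-ability (own payoff 175 − 7.2×8.7 = 112.36): to s=0 gives 82 → no gain ✓; to s=4.7 gives 130 − 7.2×4.7 = 96.16 → no gain ✓.
5 of the 6 constraints hold; not an equilibrium.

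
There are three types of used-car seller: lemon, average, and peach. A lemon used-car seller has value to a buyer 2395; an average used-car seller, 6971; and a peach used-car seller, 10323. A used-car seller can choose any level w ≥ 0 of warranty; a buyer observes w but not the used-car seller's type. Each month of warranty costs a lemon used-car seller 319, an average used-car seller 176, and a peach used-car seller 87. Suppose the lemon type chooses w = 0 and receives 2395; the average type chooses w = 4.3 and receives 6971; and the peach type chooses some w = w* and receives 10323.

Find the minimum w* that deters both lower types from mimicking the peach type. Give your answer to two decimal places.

Average type (on-path payoff 6971 − 176×4.3 = 6214.2) won't mimic when 6214.2 ≥ 10323 − 176·w*, i.e. w* ≥ 23.35.
Lemon type (on-path payoff 2395) won't mimic when 2395 ≥ 10323 − 319·w*, i.e. w* ≥ 24.85.
Both must hold, so w* = max(24.85, 23.35) = 24.85. The lemon type's constraint binds.

24.85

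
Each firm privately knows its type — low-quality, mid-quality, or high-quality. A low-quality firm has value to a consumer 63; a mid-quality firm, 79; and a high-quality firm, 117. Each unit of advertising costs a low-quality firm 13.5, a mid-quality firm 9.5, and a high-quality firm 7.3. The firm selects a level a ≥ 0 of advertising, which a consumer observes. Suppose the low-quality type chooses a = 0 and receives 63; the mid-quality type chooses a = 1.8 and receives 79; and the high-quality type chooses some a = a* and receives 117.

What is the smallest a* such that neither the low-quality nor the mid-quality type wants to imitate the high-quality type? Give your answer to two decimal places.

5.80

Low-quality type (on-path payoff 63) won't mimic when 63 ≥ 117 − 13.5·a*, i.e. a* ≥ 4.00.
Mid-quality type (on-path payoff 79 − 9.5×1.8 = 61.9) won't mimic when 61.9 ≥ 117 − 9.5·a*, i.e. a* ≥ 5.80.
Both must hold, so a* = max(4.00, 5.80) = 5.80. The mid-quality type's constraint binds.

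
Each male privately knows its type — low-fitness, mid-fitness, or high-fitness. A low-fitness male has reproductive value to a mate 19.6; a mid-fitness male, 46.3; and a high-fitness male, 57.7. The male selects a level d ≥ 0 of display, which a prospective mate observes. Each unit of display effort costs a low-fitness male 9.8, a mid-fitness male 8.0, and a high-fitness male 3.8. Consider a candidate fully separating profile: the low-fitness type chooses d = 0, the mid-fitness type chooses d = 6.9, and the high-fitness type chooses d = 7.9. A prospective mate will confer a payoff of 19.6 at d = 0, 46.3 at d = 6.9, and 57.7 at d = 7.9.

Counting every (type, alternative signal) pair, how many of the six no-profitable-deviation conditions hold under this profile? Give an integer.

Mid-fitness (own payoff 46.3 − 8.0×6.9 = -8.9): to d=0 gives 19.6 → profitable ✗; to d=7.9 gives 57.7 − 8.0×7.9 = -5.5 → profitable ✗.
High-fitness (own payoff 57.7 − 3.8×7.9 = 27.68): to d=0 gives 19.6 → no gain ✓; to d=6.9 gives 46.3 − 3.8×6.9 = 20.08 → no gain ✓.
Low-fitness (own payoff 19.6): to d=6.9 gives 46.3 − 9.8×6.9 = -21.32 → no gain ✓; to d=7.9 gives 57.7 − 9.8×7.9 = -19.72 → no gain ✓.
4 of the 6 constraints hold; not an equilibrium.

4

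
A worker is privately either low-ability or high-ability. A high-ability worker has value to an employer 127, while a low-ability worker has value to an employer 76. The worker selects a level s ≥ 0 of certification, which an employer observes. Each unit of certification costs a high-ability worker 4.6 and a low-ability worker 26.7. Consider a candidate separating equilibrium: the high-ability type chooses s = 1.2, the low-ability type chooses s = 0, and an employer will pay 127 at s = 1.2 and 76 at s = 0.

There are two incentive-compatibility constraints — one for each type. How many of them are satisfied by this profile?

1

Low-ability type: stay at 0 → 76; mimic → 127 − 26.7 × 1.2 = 94.96. IC fails (76 < 94.96).
High-ability type: signal → 127 − 4.6 × 1.2 = 121.48; deviate to 0 → 76. IC holds (121.48 ≥ 76).
1 of 2 constraints hold, so this profile is not an equilibrium.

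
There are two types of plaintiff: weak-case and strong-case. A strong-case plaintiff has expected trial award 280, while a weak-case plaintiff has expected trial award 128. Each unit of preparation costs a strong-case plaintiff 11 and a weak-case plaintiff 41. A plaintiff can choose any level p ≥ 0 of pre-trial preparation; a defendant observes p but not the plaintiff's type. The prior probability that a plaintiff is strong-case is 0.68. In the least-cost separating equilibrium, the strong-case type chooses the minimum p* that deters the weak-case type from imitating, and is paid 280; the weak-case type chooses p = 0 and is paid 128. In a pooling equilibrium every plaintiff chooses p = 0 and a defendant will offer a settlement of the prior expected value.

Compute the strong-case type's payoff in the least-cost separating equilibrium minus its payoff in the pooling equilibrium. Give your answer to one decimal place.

7.9

Least-cost separating signal: p* solves 128 = 280 − 41·p*, so p* = (280 − 128)/41 ≈ 3.7073.
Strong-case type's separating payoff: 280 − 11 × p* = 280 − 11 × (280 − 128)/41 = 280 − 1672/41 ≈ 239.220.
Pooling payoff: 0.68 × 280 + 0.32 × 128 = 231.36.
Difference: 239.220 − 231.36 = 7.86, i.e. 7.9 to one decimal place.
The strong-case type prefers to separate.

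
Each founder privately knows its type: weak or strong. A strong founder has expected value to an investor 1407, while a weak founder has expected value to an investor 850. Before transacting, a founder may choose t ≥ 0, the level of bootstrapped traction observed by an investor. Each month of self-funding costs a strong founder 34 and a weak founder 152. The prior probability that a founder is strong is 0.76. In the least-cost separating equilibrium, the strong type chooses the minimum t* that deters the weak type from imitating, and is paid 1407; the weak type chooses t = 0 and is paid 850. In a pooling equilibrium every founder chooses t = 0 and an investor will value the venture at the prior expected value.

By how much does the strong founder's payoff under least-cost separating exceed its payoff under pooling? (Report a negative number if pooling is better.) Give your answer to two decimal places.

9.09

Least-cost separating signal: t* solves 850 = 1407 − 152·t*, so t* = (1407 − 850)/152 ≈ 3.6645.
Strong type's separating payoff: 1407 − 34 × t* = 1407 − 34 × (1407 − 850)/152 = 1407 − 18938/152 ≈ 1282.4079.
Pooling payoff: 0.76 × 1407 + 0.24 × 850 = 1273.32.
Difference: 1282.4079 − 1273.32 = 9.0879, i.e. 9.09 to two decimal places.
The strong type prefers to separate.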